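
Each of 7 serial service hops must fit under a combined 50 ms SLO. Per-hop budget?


Formula: per_stage = total_budget / stages
per_stage = 50 / 7
per_stage = 7.14 ms

7.14 ms


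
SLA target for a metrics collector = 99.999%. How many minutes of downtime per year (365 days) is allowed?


Formula: allowed downtime = period * (100 - SLA) / 100
Period (year (365 days)) = 525600 minutes
Unavailability fraction = (100 - 99.999) / 100
Allowed downtime = 525600 * (100 - 99.999) / 100
Allowed downtime = 5.256 minutes

5.256 minutes


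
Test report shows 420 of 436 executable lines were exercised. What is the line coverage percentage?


Coverage = covered / total * 100
Coverage = 420 / 436 * 100
Coverage = 96.33%

96.33%


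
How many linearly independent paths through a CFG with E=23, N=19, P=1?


Formula: V(G) = E - N + 2P
V(G) = 23 - 19 + 2*1
V(G) = 4 + 2
V(G) = 6

6


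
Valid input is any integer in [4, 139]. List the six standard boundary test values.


Range: [4, 139]
Boundaries: just below min, min, min+1, max-1, max, just above max
Values: [3, 4, 5, 138, 139, 140]

[3, 4, 5, 138, 139, 140]


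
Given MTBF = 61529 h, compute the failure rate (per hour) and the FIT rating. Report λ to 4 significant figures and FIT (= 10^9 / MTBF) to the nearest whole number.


Formula: λ = 1 / MTBF; FIT = λ × 1e9 = 1e9 / MTBF
λ = 1 / 61529 ≈ 1.625e-05 failures/hour
FIT = 1e9 / 61529 ≈ 16252 failures per 1e9 hours (nearest whole number)

λ = 1.625e-05 /h, FIT = 16252


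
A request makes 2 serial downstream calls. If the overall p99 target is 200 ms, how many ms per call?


Formula: per_stage = total_budget / stages
per_stage = 200 / 2
per_stage = 100.0 ms

100.0 ms


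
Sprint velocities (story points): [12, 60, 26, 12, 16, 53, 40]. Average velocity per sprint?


Formula: Avg velocity = Total points / Number of sprints
Points: [12, 60, 26, 12, 16, 53, 40]
Sum = 12 + 60 + 26 + 12 + 16 + 53 + 40 = 219
Avg velocity = 219 / 7 = 31.29 points/sprint

31.29 points/sprint


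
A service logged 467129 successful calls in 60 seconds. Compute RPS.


Formula: throughput = requests / seconds
throughput = 467129 / 60
throughput = 7785.48 requests/second

7785.48 requests/second


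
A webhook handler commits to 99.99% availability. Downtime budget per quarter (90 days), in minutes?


Formula: allowed downtime = period * (100 - SLA) / 100
Period (quarter (90 days)) = 129600 minutes
Unavailability fraction = (100 - 99.99) / 100
Allowed downtime = 129600 * (100 - 99.99) / 100
Allowed downtime = 12.96 minutes

12.96 minutes


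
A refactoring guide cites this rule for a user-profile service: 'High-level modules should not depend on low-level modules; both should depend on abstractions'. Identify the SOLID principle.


This describes the Dependency Inversion Principle (DIP)

Dependency Inversion Principle (DIP)


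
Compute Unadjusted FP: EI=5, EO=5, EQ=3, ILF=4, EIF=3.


UFP = EI*4 + EO*5 + EQ*4 + ILF*10 + EIF*7
UFP = 5*4 + 5*5 + 3*4 + 4*10 + 3*7
UFP = 20 + 25 + 12 + 40 + 21
UFP = 118

118


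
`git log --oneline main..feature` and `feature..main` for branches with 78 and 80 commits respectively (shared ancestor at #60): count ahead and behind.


Common ancestor: commit #60
feature commits after divergence: 78 - 60 = 18
main commits after divergence: 80 - 60 = 20
feature is 18 commits ahead of main
main is 20 commits ahead of feature

feature ahead: 18, main ahead: 20


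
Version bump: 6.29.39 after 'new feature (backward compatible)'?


Current: 6.29.39
Change category: 'new feature (backward compatible)' → minor bump
SemVer rule: minor bump → increment MINOR, reset PATCH to 0 (MAJOR unchanged)
New: 6.30.0

6.30.0


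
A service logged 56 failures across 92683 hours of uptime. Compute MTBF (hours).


Formula: MTBF = Total operating time / Number of failures
MTBF = 92683 / 56
MTBF = 1655.05 hours

1655.05 hours


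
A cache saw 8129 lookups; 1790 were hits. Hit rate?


Formula: hit rate = hits / (hits + misses) * 100
hit rate = 1790 / (1790 + 6339) * 100
hit rate = 1790 / 8129 * 100
hit rate = 22.02%

22.02%


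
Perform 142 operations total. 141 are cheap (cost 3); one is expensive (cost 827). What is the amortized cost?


Formula: Amortized cost = Total cost / Operations
Total cost = (141 * 3) + (1 * 827)
Total cost = 423 + 827 = 1250
Amortized = 1250 / 142 = 8.8028

8.8028


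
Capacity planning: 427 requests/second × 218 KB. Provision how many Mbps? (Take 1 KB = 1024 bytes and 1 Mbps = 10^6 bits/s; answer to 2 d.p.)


Formula: Mbps = payload_bytes * RPS * 8 / 1e6
Payload per request = 218 KB = 218 * 1024 = 223232 bytes
Total bytes/sec = 223232 * 427 = 95320064
Total bits/sec = 95320064 * 8 = 762560512
Mbps = 762560512 / 1e6 = 762.56

762.56 Mbps


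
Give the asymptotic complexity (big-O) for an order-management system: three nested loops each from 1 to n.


Reasoning: three levels of nesting over n
Complexity: O(n^3)

O(n^3)


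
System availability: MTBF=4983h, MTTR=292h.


Availability = MTBF / (MTBF + MTTR)
Availability = 4983 / (4983 + 292)
Availability = 4983 / 5275
Availability = 94.4645%

94.4645%


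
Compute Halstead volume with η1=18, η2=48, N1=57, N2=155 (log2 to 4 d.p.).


Formula: V = N * log2(η), where N = N1 + N2 and η = η1 + η2
η = 18 + 48 = 66
N = 57 + 155 = 212
log2(66) ≈ 6.0444
V = 212 * 6.0444 = 1281.41

1281.41


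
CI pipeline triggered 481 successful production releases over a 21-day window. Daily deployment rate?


Formula: deployments per day = releases / days
= 481 / 21
= 22.905 deploys/day
(equivalently, 160.33 deploys/week)

22.905 deploys/day


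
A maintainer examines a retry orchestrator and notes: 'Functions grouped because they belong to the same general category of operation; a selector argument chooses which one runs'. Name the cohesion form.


Reasoning: Grouped by category of activity, not by data or sequence
Type: Logical cohesion

Logical cohesion


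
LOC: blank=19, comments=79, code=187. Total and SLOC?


Total LOC = blank + comment + code
Total LOC = 19 + 79 + 187 = 285
SLOC (source only) = code = 187

Total LOC: 285, SLOC: 187


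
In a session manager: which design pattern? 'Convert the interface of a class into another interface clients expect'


This matches the Adapter pattern

Adapter


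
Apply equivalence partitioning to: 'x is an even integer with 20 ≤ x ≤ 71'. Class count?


Constraint: even integers in [20, 71]
Class 1: x < 20 — out-of-range invalid
Class 2: x in [20,71] but odd — wrong type invalid
Class 3: x in [20,71] and even — valid
Class 4: x > 71 — out-of-range invalid
Total equivalence classes: 4

4 equivalence classes


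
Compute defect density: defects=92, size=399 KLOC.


Defect density = defects / KLOC
Defect density = 92 / 399
Defect density = 0.231 defects/KLOC

0.231 defects/KLOC


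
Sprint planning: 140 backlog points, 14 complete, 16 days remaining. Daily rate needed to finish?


Formula: Required rate = Remaining points / Days left
Remaining = 140 - 14 = 126 points
Required rate = 126 / 16 = 7.88 points/day

7.88 points/day


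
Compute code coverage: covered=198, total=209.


Coverage = covered / total * 100
Coverage = 198 / 209 * 100
Coverage = 94.74%

94.74%


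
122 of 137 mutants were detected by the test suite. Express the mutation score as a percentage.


Mutation score = killed / total * 100
Mutation score = 122 / 137 * 100
Mutation score = 89.05%

89.05%


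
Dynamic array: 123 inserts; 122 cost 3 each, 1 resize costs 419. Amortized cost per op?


Formula: Amortized cost = Total cost / Operations
Total cost = (122 * 3) + (1 * 419)
Total cost = 366 + 419 = 785
Amortized = 785 / 123 = 6.3821

6.3821


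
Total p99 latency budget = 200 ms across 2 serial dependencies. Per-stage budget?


Formula: per_stage = total_budget / stages
per_stage = 200 / 2
per_stage = 100.0 ms

100.0 ms


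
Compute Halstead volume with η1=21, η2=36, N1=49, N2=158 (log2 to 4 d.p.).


Formula: V = N * log2(η), where N = N1 + N2 and η = η1 + η2
η = 21 + 36 = 57
N = 49 + 158 = 207
log2(57) ≈ 5.8329
V = 207 * 5.8329 = 1207.41

1207.41


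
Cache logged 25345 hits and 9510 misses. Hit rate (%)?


Formula: hit rate = hits / (hits + misses) * 100
hit rate = 25345 / (25345 + 9510) * 100
hit rate = 25345 / 34855 * 100
hit rate = 72.72%

72.72%


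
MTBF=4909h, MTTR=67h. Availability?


Availability = MTBF / (MTBF + MTTR)
Availability = 4909 / (4909 + 67)
Availability = 4909 / 4976
Availability = 98.6535%

98.6535%


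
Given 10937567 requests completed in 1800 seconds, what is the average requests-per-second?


Formula: throughput = requests / seconds
throughput = 10937567 / 1800
throughput = 6076.43 requests/second

6076.43 requests/second


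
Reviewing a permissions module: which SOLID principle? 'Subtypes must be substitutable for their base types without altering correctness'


This describes the Liskov Substitution Principle (LSP)

Liskov Substitution Principle (LSP)


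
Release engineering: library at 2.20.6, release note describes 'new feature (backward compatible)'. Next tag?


Current: 2.20.6
Change category: 'new feature (backward compatible)' → minor bump
SemVer rule: minor bump → increment MINOR, reset PATCH to 0 (MAJOR unchanged)
New: 2.21.0

2.21.0


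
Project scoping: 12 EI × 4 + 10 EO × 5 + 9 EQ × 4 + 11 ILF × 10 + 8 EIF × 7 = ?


UFP = EI*4 + EO*5 + EQ*4 + ILF*10 + EIF*7
UFP = 12*4 + 10*5 + 9*4 + 11*10 + 8*7
UFP = 48 + 50 + 36 + 110 + 56
UFP = 300

300


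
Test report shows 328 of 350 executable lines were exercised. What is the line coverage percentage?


Coverage = covered / total * 100
Coverage = 328 / 350 * 100
Coverage = 93.71%

93.71%


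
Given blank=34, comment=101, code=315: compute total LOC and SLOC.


Total LOC = blank + comment + code
Total LOC = 34 + 101 + 315 = 450
SLOC (source only) = code = 315

Total LOC: 450, SLOC: 315


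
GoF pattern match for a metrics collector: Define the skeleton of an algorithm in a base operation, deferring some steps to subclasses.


This matches the Template Method pattern

Template Method


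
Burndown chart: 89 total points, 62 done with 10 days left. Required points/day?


Formula: Required rate = Remaining points / Days left
Remaining = 89 - 62 = 27 points
Required rate = 27 / 10 = 2.7 points/day

2.7 points/day


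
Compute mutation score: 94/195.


Mutation score = killed / total * 100
Mutation score = 94 / 195 * 100
Mutation score = 48.21%

48.21%


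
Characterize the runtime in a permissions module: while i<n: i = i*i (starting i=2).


Reasoning: squaring drives double-exponential growth; iterations ~ log log n
Complexity: O(log log n)

O(log log n)


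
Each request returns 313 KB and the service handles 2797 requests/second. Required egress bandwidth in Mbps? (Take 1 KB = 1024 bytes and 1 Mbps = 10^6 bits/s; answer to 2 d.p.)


Formula: Mbps = payload_bytes * RPS * 8 / 1e6
Payload per request = 313 KB = 313 * 1024 = 320512 bytes
Total bytes/sec = 320512 * 2797 = 896472064
Total bits/sec = 896472064 * 8 = 7171776512
Mbps = 7171776512 / 1e6 = 7171.78

7171.78 Mbps


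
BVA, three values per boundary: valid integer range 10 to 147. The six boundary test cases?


Range: [10, 147]
Boundaries: just below min, min, min+1, max-1, max, just above max
Values: [9, 10, 11, 146, 147, 148]

[9, 10, 11, 146, 147, 148]


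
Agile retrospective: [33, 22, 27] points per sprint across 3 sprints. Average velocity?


Formula: Avg velocity = Total points / Number of sprints
Points: [33, 22, 27]
Sum = 33 + 22 + 27 = 82
Avg velocity = 82 / 3 = 27.33 points/sprint

27.33 points/sprint


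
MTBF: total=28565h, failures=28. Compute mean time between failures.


Formula: MTBF = Total operating time / Number of failures
MTBF = 28565 / 28
MTBF = 1020.18 hours

1020.18 hours


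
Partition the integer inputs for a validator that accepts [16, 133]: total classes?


Valid range: [16, 133]
Class 1: x < 16 — invalid
Class 2: 16 ≤ x ≤ 133 — valid
Class 3: x > 133 — invalid
Total equivalence classes: 3

3 equivalence classes


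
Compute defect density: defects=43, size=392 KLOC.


Defect density = defects / KLOC
Defect density = 43 / 392
Defect density = 0.11 defects/KLOC

0.11 defects/KLOC


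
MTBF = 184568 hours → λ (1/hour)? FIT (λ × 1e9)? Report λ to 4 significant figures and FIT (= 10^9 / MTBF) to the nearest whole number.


Formula: λ = 1 / MTBF; FIT = λ × 1e9 = 1e9 / MTBF
λ = 1 / 184568 ≈ 5.418e-06 failures/hour
FIT = 1e9 / 184568 ≈ 5418 failures per 1e9 hours (nearest whole number)

λ = 5.418e-06 /h, FIT = 5418


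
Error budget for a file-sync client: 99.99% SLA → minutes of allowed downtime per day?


Formula: allowed downtime = period * (100 - SLA) / 100
Period (day) = 1440 minutes
Unavailability fraction = (100 - 99.99) / 100
Allowed downtime = 1440 * (100 - 99.99) / 100
Allowed downtime = 0.144 minutes

0.144 minutes


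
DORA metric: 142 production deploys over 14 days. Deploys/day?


Formula: deployments per day = releases / days
= 142 / 14
= 10.143 deploys/day
(equivalently, 71.0 deploys/week)

10.143 deploys/day


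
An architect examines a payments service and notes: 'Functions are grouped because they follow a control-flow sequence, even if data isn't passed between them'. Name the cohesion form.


Reasoning: Grouped by order of execution within a routine, not by data flow
Type: Procedural cohesion

Procedural cohesion


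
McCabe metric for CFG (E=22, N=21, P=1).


Formula: V(G) = E - N + 2P
V(G) = 22 - 21 + 2*1
V(G) = 1 + 2
V(G) = 3

3


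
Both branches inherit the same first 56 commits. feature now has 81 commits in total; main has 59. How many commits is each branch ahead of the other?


Common ancestor: commit #56
feature commits after divergence: 81 - 56 = 25
main commits after divergence: 59 - 56 = 3
feature is 25 commits ahead of main
main is 3 commits ahead of feature

feature ahead: 25, main ahead: 3


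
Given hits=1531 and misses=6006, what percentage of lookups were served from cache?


Formula: hit rate = hits / (hits + misses) * 100
hit rate = 1531 / (1531 + 6006) * 100
hit rate = 1531 / 7537 * 100
hit rate = 20.31%

20.31%


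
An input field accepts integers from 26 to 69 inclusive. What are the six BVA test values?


Range: [26, 69]
Boundaries: just below min, min, min+1, max-1, max, just above max
Values: [25, 26, 27, 68, 69, 70]

[25, 26, 27, 68, 69, 70]


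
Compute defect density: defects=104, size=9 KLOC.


Defect density = defects / KLOC
Defect density = 104 / 9
Defect density = 11.556 defects/KLOC

11.556 defects/KLOC


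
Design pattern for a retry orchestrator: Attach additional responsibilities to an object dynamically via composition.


This matches the Decorator pattern

Decorator


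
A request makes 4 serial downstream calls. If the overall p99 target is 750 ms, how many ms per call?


Formula: per_stage = total_budget / stages
per_stage = 750 / 4
per_stage = 187.5 ms

187.5 ms


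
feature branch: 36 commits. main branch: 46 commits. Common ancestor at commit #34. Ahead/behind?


Common ancestor: commit #34
feature commits after divergence: 36 - 34 = 2
main commits after divergence: 46 - 34 = 12
feature is 2 commits ahead of main
main is 12 commits ahead of feature

feature ahead: 2, main ahead: 12


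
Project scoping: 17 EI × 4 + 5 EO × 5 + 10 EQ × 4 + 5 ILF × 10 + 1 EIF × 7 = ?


UFP = EI*4 + EO*5 + EQ*4 + ILF*10 + EIF*7
UFP = 17*4 + 5*5 + 10*4 + 5*10 + 1*7
UFP = 68 + 25 + 40 + 50 + 7
UFP = 190

190


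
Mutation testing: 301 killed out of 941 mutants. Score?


Mutation score = killed / total * 100
Mutation score = 301 / 941 * 100
Mutation score = 31.99%

31.99%


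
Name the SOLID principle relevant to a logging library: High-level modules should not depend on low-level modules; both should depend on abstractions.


This describes the Dependency Inversion Principle (DIP)

Dependency Inversion Principle (DIP)


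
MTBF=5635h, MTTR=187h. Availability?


Availability = MTBF / (MTBF + MTTR)
Availability = 5635 / (5635 + 187)
Availability = 5635 / 5822
Availability = 96.788%

96.788%


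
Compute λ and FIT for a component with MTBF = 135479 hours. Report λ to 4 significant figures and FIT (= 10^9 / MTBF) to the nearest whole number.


Formula: λ = 1 / MTBF; FIT = λ × 1e9 = 1e9 / MTBF
λ = 1 / 135479 ≈ 7.381e-06 failures/hour
FIT = 1e9 / 135479 ≈ 7381 failures per 1e9 hours (nearest whole number)

λ = 7.381e-06 /h, FIT = 7381


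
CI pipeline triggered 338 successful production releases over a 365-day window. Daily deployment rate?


Formula: deployments per day = releases / days
= 338 / 365
= 0.926 deploys/day
(equivalently, 6.48 deploys/week)

0.926 deploys/day


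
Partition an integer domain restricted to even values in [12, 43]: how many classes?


Constraint: even integers in [12, 43]
Class 1: x < 12 — out-of-range invalid
Class 2: x in [12,43] but odd — wrong type invalid
Class 3: x in [12,43] and even — valid
Class 4: x > 43 — out-of-range invalid
Total equivalence classes: 4

4 equivalence classes


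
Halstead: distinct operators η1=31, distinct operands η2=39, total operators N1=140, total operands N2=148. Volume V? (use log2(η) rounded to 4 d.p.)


Formula: V = N * log2(η), where N = N1 + N2 and η = η1 + η2
η = 31 + 39 = 70
N = 140 + 148 = 288
log2(70) ≈ 6.1293
V = 288 * 6.1293 = 1765.24

1765.24


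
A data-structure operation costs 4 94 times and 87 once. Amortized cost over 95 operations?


Formula: Amortized cost = Total cost / Operations
Total cost = (94 * 4) + (1 * 87)
Total cost = 376 + 87 = 463
Amortized = 463 / 95 = 4.8737

4.8737


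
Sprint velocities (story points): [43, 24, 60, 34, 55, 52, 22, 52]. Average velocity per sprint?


Formula: Avg velocity = Total points / Number of sprints
Points: [43, 24, 60, 34, 55, 52, 22, 52]
Sum = 43 + 24 + 60 + 34 + 55 + 52 + 22 + 52 = 342
Avg velocity = 342 / 8 = 42.75 points/sprint

42.75 points/sprint


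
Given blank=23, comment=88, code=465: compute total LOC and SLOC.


Total LOC = blank + comment + code
Total LOC = 23 + 88 + 465 = 576
SLOC (source only) = code = 465

Total LOC: 576, SLOC: 465


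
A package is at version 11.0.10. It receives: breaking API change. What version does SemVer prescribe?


Current: 11.0.10
Change category: 'breaking API change' → major bump
SemVer rule: major bump → increment MAJOR, reset MINOR and PATCH to 0
New: 12.0.0

12.0.0


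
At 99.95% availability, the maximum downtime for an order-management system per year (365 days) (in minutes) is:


Formula: allowed downtime = period * (100 - SLA) / 100
Period (year (365 days)) = 525600 minutes
Unavailability fraction = (100 - 99.95) / 100
Allowed downtime = 525600 * (100 - 99.95) / 100
Allowed downtime = 262.8 minutes

262.8 minutes


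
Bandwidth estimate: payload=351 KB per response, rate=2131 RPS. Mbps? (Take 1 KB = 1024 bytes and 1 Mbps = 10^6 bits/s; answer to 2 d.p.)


Formula: Mbps = payload_bytes * RPS * 8 / 1e6
Payload per request = 351 KB = 351 * 1024 = 359424 bytes
Total bytes/sec = 359424 * 2131 = 765932544
Total bits/sec = 765932544 * 8 = 6127460352
Mbps = 6127460352 / 1e6 = 6127.46

6127.46 Mbps


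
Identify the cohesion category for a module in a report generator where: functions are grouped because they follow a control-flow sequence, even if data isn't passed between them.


Reasoning: Grouped by order of execution within a routine, not by data flow
Type: Procedural cohesion

Procedural cohesion


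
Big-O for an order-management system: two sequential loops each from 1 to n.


Reasoning: sequential dominates: O(n) + O(n) = O(n)
Complexity: O(n)

O(n)


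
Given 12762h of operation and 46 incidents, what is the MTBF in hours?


Formula: MTBF = Total operating time / Number of failures
MTBF = 12762 / 46
MTBF = 277.43 hours

277.43 hours


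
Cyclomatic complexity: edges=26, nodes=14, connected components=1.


Formula: V(G) = E - N + 2P
V(G) = 26 - 14 + 2*1
V(G) = 12 + 2
V(G) = 14

14


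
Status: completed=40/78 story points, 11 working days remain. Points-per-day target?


Formula: Required rate = Remaining points / Days left
Remaining = 78 - 40 = 38 points
Required rate = 38 / 11 = 3.45 points/day

3.45 points/day


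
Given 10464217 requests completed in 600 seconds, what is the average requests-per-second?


Formula: throughput = requests / seconds
throughput = 10464217 / 600
throughput = 17440.36 requests/second

17440.36 requests/second


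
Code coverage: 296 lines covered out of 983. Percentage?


Coverage = covered / total * 100
Coverage = 296 / 983 * 100
Coverage = 30.11%

30.11%


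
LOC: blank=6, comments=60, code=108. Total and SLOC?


Total LOC = blank + comment + code
Total LOC = 6 + 60 + 108 = 174
SLOC (source only) = code = 108

Total LOC: 174, SLOC: 108


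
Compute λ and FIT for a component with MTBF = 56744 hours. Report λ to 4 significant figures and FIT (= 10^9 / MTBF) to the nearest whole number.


Formula: λ = 1 / MTBF; FIT = λ × 1e9 = 1e9 / MTBF
λ = 1 / 56744 ≈ 1.762e-05 failures/hour
FIT = 1e9 / 56744 ≈ 17623 failures per 1e9 hours (nearest whole number)

λ = 1.762e-05 /h, FIT = 17623


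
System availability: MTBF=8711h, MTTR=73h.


Availability = MTBF / (MTBF + MTTR)
Availability = 8711 / (8711 + 73)
Availability = 8711 / 8784
Availability = 99.1689%

99.1689%


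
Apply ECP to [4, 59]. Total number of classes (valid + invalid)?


Valid range: [4, 59]
Class 1: x < 4 — invalid
Class 2: 4 ≤ x ≤ 59 — valid
Class 3: x > 59 — invalid
Total equivalence classes: 3

3 equivalence classes


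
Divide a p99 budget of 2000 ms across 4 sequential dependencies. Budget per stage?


Formula: per_stage = total_budget / stages
per_stage = 2000 / 4
per_stage = 500.0 ms

500.0 ms


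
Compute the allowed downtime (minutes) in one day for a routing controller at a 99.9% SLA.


Formula: allowed downtime = period * (100 - SLA) / 100
Period (day) = 1440 minutes
Unavailability fraction = (100 - 99.9) / 100
Allowed downtime = 1440 * (100 - 99.9) / 100
Allowed downtime = 1.44 minutes

1.44 minutes


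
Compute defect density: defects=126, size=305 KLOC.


Defect density = defects / KLOC
Defect density = 126 / 305
Defect density = 0.413 defects/KLOC

0.413 defects/KLOC


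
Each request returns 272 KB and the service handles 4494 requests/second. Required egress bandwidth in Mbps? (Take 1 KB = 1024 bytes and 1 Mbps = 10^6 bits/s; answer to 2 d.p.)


Formula: Mbps = payload_bytes * RPS * 8 / 1e6
Payload per request = 272 KB = 272 * 1024 = 278528 bytes
Total bytes/sec = 278528 * 4494 = 1251704832
Total bits/sec = 1251704832 * 8 = 10013638656
Mbps = 10013638656 / 1e6 = 10013.64

10013.64 Mbps


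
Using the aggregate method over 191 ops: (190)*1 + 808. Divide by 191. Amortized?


Formula: Amortized cost = Total cost / Operations
Total cost = (190 * 1) + (1 * 808)
Total cost = 190 + 808 = 998
Amortized = 998 / 191 = 5.2251

5.2251


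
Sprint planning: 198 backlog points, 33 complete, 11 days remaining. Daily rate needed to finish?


Formula: Required rate = Remaining points / Days left
Remaining = 198 - 33 = 165 points
Required rate = 165 / 11 = 15.0 points/day

15.0 points/day


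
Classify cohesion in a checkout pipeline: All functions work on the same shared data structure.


Reasoning: Functions share data
Type: Communicational cohesion

Communicational cohesion


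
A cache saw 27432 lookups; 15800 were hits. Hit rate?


Formula: hit rate = hits / (hits + misses) * 100
hit rate = 15800 / (15800 + 11632) * 100
hit rate = 15800 / 27432 * 100
hit rate = 57.6%

57.6%


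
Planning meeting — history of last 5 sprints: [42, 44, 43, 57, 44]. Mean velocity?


Formula: Avg velocity = Total points / Number of sprints
Points: [42, 44, 43, 57, 44]
Sum = 42 + 44 + 43 + 57 + 44 = 230
Avg velocity = 230 / 5 = 46.0 points/sprint

46.0 points/sprint


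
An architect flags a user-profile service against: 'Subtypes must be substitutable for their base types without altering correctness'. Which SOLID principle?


This describes the Liskov Substitution Principle (LSP)

Liskov Substitution Principle (LSP)


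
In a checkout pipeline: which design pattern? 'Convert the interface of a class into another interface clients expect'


This matches the Adapter pattern

Adapter


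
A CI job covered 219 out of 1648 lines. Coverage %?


Coverage = covered / total * 100
Coverage = 219 / 1648 * 100
Coverage = 13.29%

13.29%


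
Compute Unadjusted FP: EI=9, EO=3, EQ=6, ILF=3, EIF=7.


UFP = EI*4 + EO*5 + EQ*4 + ILF*10 + EIF*7
UFP = 9*4 + 3*5 + 6*4 + 3*10 + 7*7
UFP = 36 + 15 + 24 + 30 + 49
UFP = 154

154


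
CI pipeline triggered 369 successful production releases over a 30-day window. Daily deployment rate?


Formula: deployments per day = releases / days
= 369 / 30
= 12.3 deploys/day
(equivalently, 86.1 deploys/week)

12.3 deploys/day


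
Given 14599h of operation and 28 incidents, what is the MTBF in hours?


Formula: MTBF = Total operating time / Number of failures
MTBF = 14599 / 28
MTBF = 521.39 hours

521.39 hours


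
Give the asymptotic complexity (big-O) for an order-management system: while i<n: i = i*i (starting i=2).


Reasoning: squaring drives double-exponential growth; iterations ~ log log n
Complexity: O(log log n)

O(log log n)


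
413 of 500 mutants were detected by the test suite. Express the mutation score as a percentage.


Mutation score = killed / total * 100
Mutation score = 413 / 500 * 100
Mutation score = 82.6%

82.6%


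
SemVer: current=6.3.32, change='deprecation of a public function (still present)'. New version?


Current: 6.3.32
Change category: 'deprecation of a public function (still present)' → minor bump
SemVer rule: minor bump → increment MINOR, reset PATCH to 0 (MAJOR unchanged)
New: 6.4.0

6.4.0


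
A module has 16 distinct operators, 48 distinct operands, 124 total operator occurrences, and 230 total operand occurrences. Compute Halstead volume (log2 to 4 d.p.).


Formula: V = N * log2(η), where N = N1 + N2 and η = η1 + η2
η = 16 + 48 = 64
N = 124 + 230 = 354
log2(64) ≈ 6.0000
V = 354 * 6.0000 = 2124.00

2124.00


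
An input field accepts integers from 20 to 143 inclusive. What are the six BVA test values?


Range: [20, 143]
Boundaries: just below min, min, min+1, max-1, max, just above max
Values: [19, 20, 21, 142, 143, 144]

[19, 20, 21, 142, 143, 144]


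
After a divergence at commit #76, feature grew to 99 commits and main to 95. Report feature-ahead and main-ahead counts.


Common ancestor: commit #76
feature commits after divergence: 99 - 76 = 23
main commits after divergence: 95 - 76 = 19
feature is 23 commits ahead of main
main is 19 commits ahead of feature

feature ahead: 23, main ahead: 19


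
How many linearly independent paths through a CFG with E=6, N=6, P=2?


Formula: V(G) = E - N + 2P
V(G) = 6 - 6 + 2*2
V(G) = 0 + 4
V(G) = 4

4


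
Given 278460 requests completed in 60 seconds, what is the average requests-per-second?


Formula: throughput = requests / seconds
throughput = 278460 / 60
throughput = 4641.0 requests/second

4641.0 requests/second


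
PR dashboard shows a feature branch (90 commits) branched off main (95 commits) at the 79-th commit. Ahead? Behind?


Common ancestor: commit #79
feature commits after divergence: 90 - 79 = 11
main commits after divergence: 95 - 79 = 16
feature is 11 commits ahead of main
main is 16 commits ahead of feature

feature ahead: 11, main ahead: 16


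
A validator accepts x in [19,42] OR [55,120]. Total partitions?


Valid ranges: [19,42] and [55,120]
Class 1: x < 19 — invalid
Class 2: 19 ≤ x ≤ 42 — valid
Class 3: 42 < x < 55 — invalid (gap between ranges)
Class 4: 55 ≤ x ≤ 120 — valid
Class 5: x > 120 — invalid
Total equivalence classes: 5

5 equivalence classes


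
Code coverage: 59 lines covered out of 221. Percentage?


Coverage = covered / total * 100
Coverage = 59 / 221 * 100
Coverage = 26.7%

26.7%


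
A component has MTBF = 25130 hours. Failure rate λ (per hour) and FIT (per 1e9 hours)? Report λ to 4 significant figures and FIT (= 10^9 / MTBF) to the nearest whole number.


Formula: λ = 1 / MTBF; FIT = λ × 1e9 = 1e9 / MTBF
λ = 1 / 25130 ≈ 3.979e-05 failures/hour
FIT = 1e9 / 25130 ≈ 39793 failures per 1e9 hours (nearest whole number)

λ = 3.979e-05 /h, FIT = 39793


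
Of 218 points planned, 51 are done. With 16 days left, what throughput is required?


Formula: Required rate = Remaining points / Days left
Remaining = 218 - 51 = 167 points
Required rate = 167 / 16 = 10.44 points/day

10.44 points/day


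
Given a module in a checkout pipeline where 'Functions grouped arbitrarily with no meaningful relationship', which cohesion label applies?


Reasoning: Worst: random grouping
Type: Coincidental cohesion

Coincidental cohesion


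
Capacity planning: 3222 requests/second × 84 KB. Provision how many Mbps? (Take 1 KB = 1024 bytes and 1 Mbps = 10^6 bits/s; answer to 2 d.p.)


Formula: Mbps = payload_bytes * RPS * 8 / 1e6
Payload per request = 84 KB = 84 * 1024 = 86016 bytes
Total bytes/sec = 86016 * 3222 = 277143552
Total bits/sec = 277143552 * 8 = 2217148416
Mbps = 2217148416 / 1e6 = 2217.15

2217.15 Mbps


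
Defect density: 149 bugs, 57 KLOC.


Defect density = defects / KLOC
Defect density = 149 / 57
Defect density = 2.614 defects/KLOC

2.614 defects/KLOC


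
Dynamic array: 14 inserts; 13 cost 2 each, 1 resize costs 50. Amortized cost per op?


Formula: Amortized cost = Total cost / Operations
Total cost = (13 * 2) + (1 * 50)
Total cost = 26 + 50 = 76
Amortized = 76 / 14 = 5.4286

5.4286


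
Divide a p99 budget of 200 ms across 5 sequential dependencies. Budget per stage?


Formula: per_stage = total_budget / stages
per_stage = 200 / 5
per_stage = 40.0 ms

40.0 ms


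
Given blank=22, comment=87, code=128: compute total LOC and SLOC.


Total LOC = blank + comment + code
Total LOC = 22 + 87 + 128 = 237
SLOC (source only) = code = 128

Total LOC: 237, SLOC: 128


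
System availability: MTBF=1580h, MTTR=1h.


Availability = MTBF / (MTBF + MTTR)
Availability = 1580 / (1580 + 1)
Availability = 1580 / 1581
Availability = 99.9367%

99.9367%


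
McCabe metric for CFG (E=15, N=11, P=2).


Formula: V(G) = E - N + 2P
V(G) = 15 - 11 + 2*2
V(G) = 4 + 4
V(G) = 8

8


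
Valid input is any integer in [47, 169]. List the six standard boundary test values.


Range: [47, 169]
Boundaries: just below min, min, min+1, max-1, max, just above max
Values: [46, 47, 48, 168, 169, 170]

[46, 47, 48, 168, 169, 170]


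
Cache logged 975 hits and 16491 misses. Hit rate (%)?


Formula: hit rate = hits / (hits + misses) * 100
hit rate = 975 / (975 + 16491) * 100
hit rate = 975 / 17466 * 100
hit rate = 5.58%

5.58%


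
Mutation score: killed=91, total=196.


Mutation score = killed / total * 100
Mutation score = 91 / 196 * 100
Mutation score = 46.43%

46.43%


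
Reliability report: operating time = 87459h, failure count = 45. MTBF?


Formula: MTBF = Total operating time / Number of failures
MTBF = 87459 / 45
MTBF = 1943.53 hours

1943.53 hours


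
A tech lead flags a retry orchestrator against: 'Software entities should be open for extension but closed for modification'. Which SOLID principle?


This describes the Open/Closed Principle (OCP)

Open/Closed Principle (OCP)


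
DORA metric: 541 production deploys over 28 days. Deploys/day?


Formula: deployments per day = releases / days
= 541 / 28
= 19.321 deploys/day
(equivalently, 135.25 deploys/week)

19.321 deploys/day


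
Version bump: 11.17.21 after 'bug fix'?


Current: 11.17.21
Change category: 'bug fix' → patch bump
SemVer rule: patch bump → increment PATCH (MAJOR and MINOR unchanged)
New: 11.17.22

11.17.22


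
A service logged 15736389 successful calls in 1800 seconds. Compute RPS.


Formula: throughput = requests / seconds
throughput = 15736389 / 1800
throughput = 8742.44 requests/second

8742.44 requests/second


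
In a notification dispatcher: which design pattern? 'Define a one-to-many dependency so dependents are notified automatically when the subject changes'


This matches the Observer pattern

Observer


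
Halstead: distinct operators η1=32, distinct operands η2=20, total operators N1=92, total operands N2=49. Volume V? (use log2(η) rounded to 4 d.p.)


Formula: V = N * log2(η), where N = N1 + N2 and η = η1 + η2
η = 32 + 20 = 52
N = 92 + 49 = 141
log2(52) ≈ 5.7004
V = 141 * 5.7004 = 803.76

803.76


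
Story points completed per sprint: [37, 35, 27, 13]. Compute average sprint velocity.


Formula: Avg velocity = Total points / Number of sprints
Points: [37, 35, 27, 13]
Sum = 37 + 35 + 27 + 13 = 112
Avg velocity = 112 / 4 = 28.0 points/sprint

28.0 points/sprint


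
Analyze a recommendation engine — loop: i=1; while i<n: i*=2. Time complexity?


Reasoning: i doubles each step so iterations are log2(n)
Complexity: O(log n)

O(log n)


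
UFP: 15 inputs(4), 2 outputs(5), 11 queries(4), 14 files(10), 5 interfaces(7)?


UFP = EI*4 + EO*5 + EQ*4 + ILF*10 + EIF*7
UFP = 15*4 + 2*5 + 11*4 + 14*10 + 5*7
UFP = 60 + 10 + 44 + 140 + 35
UFP = 289

289


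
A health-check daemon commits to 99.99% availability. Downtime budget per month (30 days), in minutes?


Formula: allowed downtime = period * (100 - SLA) / 100
Period (month (30 days)) = 43200 minutes
Unavailability fraction = (100 - 99.99) / 100
Allowed downtime = 43200 * (100 - 99.99) / 100
Allowed downtime = 4.32 minutes

4.32 minutes


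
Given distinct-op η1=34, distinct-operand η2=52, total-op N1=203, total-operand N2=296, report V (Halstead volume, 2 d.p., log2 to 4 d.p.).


Formula: V = N * log2(η), where N = N1 + N2 and η = η1 + η2
η = 34 + 52 = 86
N = 203 + 296 = 499
log2(86) ≈ 6.4263
V = 499 * 6.4263 = 3206.72

3206.72


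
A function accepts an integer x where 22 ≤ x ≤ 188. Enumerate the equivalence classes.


Valid range: [22, 188]
Class 1: x < 22 — invalid
Class 2: 22 ≤ x ≤ 188 — valid
Class 3: x > 188 — invalid
Total equivalence classes: 3

3 equivalence classes


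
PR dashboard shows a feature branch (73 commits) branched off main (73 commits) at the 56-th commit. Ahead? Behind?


Common ancestor: commit #56
feature commits after divergence: 73 - 56 = 17
main commits after divergence: 73 - 56 = 17
feature is 17 commits ahead of main
main is 17 commits ahead of feature

feature ahead: 17, main ahead: 17


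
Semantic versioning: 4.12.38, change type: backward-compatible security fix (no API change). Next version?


Current: 4.12.38
Change category: 'backward-compatible security fix (no API change)' → patch bump
SemVer rule: patch bump → increment PATCH (MAJOR and MINOR unchanged)
New: 4.12.39

4.12.39


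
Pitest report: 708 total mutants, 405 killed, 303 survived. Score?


Mutation score = killed / total * 100
Mutation score = 405 / 708 * 100
Mutation score = 57.2%

57.2%


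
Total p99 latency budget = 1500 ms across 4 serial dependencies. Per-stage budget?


Formula: per_stage = total_budget / stages
per_stage = 1500 / 4
per_stage = 375.0 ms

375.0 ms


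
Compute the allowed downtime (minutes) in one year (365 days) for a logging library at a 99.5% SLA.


Formula: allowed downtime = period * (100 - SLA) / 100
Period (year (365 days)) = 525600 minutes
Unavailability fraction = (100 - 99.5) / 100
Allowed downtime = 525600 * (100 - 99.5) / 100
Allowed downtime = 2628.0 minutes

2628.0 minutes


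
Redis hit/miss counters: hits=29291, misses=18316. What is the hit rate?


Formula: hit rate = hits / (hits + misses) * 100
hit rate = 29291 / (29291 + 18316) * 100
hit rate = 29291 / 47607 * 100
hit rate = 61.53%

61.53%


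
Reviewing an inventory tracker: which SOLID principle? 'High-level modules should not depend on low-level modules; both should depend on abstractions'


This describes the Dependency Inversion Principle (DIP)

Dependency Inversion Principle (DIP)


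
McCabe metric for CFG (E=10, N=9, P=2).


Formula: V(G) = E - N + 2P
V(G) = 10 - 9 + 2*2
V(G) = 1 + 4
V(G) = 5

5


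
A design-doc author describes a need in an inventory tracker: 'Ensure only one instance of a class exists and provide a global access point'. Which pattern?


This matches the Singleton pattern

Singleton


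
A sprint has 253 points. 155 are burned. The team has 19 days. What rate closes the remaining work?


Formula: Required rate = Remaining points / Days left
Remaining = 253 - 155 = 98 points
Required rate = 98 / 19 = 5.16 points/day

5.16 points/day


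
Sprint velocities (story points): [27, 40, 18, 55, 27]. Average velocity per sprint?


Formula: Avg velocity = Total points / Number of sprints
Points: [27, 40, 18, 55, 27]
Sum = 27 + 40 + 18 + 55 + 27 = 167
Avg velocity = 167 / 5 = 33.4 points/sprint

33.4 points/sprint


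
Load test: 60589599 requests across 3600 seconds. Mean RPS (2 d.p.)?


Formula: throughput = requests / seconds
throughput = 60589599 / 3600
throughput = 16830.44 requests/second

16830.44 requests/second


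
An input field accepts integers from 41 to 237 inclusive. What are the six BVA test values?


Range: [41, 237]
Boundaries: just below min, min, min+1, max-1, max, just above max
Values: [40, 41, 42, 236, 237, 238]

[40, 41, 42, 236, 237, 238]


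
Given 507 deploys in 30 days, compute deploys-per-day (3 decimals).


Formula: deployments per day = releases / days
= 507 / 30
= 16.9 deploys/day
(equivalently, 118.3 deploys/week)

16.9 deploys/day


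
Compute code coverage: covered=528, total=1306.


Coverage = covered / total * 100
Coverage = 528 / 1306 * 100
Coverage = 40.43%

40.43%


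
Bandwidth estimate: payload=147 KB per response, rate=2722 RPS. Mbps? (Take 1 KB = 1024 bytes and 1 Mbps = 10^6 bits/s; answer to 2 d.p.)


Formula: Mbps = payload_bytes * RPS * 8 / 1e6
Payload per request = 147 KB = 147 * 1024 = 150528 bytes
Total bytes/sec = 150528 * 2722 = 409737216
Total bits/sec = 409737216 * 8 = 3277897728
Mbps = 3277897728 / 1e6 = 3277.9

3277.9 Mbps


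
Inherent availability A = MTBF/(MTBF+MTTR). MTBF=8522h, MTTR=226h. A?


Availability = MTBF / (MTBF + MTTR)
Availability = 8522 / (8522 + 226)
Availability = 8522 / 8748
Availability = 97.4166%

97.4166%


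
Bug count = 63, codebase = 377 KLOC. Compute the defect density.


Defect density = defects / KLOC
Defect density = 63 / 377
Defect density = 0.167 defects/KLOC

0.167 defects/KLOC


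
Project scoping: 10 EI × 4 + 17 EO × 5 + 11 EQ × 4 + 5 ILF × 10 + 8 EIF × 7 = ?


UFP = EI*4 + EO*5 + EQ*4 + ILF*10 + EIF*7
UFP = 10*4 + 17*5 + 11*4 + 5*10 + 8*7
UFP = 40 + 85 + 44 + 50 + 56
UFP = 275

275


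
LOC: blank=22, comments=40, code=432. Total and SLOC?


Total LOC = blank + comment + code
Total LOC = 22 + 40 + 432 = 494
SLOC (source only) = code = 432

Total LOC: 494, SLOC: 432


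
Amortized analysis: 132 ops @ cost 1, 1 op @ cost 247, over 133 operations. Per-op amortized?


Formula: Amortized cost = Total cost / Operations
Total cost = (132 * 1) + (1 * 247)
Total cost = 132 + 247 = 379
Amortized = 379 / 133 = 2.8496

2.8496


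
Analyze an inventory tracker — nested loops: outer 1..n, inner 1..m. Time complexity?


Reasoning: product of independent bounds
Complexity: O(n*m)

O(n*m)
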